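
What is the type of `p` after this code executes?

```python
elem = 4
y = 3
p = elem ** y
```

int ** positive int returns int (4 ** 3 = 64)

int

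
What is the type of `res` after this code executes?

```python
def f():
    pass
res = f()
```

A function with no return statement returns None

NoneType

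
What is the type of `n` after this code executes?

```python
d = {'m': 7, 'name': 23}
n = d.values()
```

.values() returns a dict_values view object

dict_values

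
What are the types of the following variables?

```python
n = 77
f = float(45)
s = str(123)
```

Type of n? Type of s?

n is int; s is str

int, str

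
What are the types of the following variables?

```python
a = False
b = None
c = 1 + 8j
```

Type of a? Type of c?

a is bool; c is complex

bool, complex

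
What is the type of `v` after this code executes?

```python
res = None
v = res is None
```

'is' comparison returns bool

bool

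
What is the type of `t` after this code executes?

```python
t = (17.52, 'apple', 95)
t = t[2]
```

Index 2 of tuple is 95 which is int

int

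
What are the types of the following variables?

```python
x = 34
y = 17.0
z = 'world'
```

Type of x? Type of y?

x is int; y is float

int, float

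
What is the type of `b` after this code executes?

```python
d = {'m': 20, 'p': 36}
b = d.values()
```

.values() returns a dict_values view object

dict_values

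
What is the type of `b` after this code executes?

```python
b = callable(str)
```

callable() returns bool

bool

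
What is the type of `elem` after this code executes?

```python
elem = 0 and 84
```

'and' returns the first falsy value (0, which is int)

int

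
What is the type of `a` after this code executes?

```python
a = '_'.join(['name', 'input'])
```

str.join() returns str

str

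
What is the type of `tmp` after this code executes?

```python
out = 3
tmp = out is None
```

'is' comparison returns bool

bool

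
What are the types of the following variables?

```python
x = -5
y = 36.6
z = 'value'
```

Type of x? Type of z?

x is int; z is str

int, str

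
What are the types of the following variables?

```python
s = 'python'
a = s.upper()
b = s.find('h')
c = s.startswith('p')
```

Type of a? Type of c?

str.upper() returns str; str.startswith() returns bool

str, bool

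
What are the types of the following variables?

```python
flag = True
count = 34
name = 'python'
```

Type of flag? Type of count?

flag is bool; count is int

bool, int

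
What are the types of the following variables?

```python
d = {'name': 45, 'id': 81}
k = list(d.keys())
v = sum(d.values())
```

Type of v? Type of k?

sum of int values returns int; list(...) returns list

int, list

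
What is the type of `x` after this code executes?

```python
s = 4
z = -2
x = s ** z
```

int ** negative int returns float

float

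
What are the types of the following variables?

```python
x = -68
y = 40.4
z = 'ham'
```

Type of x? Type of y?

x is int; y is float

int, float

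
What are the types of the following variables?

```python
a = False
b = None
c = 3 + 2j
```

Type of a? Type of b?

a is bool; b is NoneType

bool, NoneType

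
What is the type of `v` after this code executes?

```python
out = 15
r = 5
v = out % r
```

int % int returns int (15 % 5 = 0)

int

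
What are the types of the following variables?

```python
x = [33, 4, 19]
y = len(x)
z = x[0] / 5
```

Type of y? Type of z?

len() returns int; int / int returns float

int, float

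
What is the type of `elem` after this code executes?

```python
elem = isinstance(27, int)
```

isinstance() returns bool

bool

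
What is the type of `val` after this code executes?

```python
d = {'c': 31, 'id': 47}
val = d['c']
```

Accessing dict[str, int] with key 'c' returns int value 31

int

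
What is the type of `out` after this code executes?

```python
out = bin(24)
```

bin() returns str representation

str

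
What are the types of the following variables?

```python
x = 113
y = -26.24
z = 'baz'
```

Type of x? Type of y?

x is int; y is float

int, float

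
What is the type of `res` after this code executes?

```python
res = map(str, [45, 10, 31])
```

map() returns a map iterator object

map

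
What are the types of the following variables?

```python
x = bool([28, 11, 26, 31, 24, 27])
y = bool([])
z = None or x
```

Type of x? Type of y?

bool() returns bool; bool() returns bool

bool, bool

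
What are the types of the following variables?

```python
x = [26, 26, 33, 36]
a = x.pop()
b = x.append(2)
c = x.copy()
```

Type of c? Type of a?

list.copy() returns list; list.pop() returns the element (int)

list, int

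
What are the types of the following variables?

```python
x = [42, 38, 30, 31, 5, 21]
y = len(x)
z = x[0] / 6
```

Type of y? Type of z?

len() returns int; int / int returns float

int, float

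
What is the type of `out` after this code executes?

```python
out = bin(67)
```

bin() returns str representation

str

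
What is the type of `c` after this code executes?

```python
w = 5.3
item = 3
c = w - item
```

float - int returns float (5.3 - 3 = 2.3)

float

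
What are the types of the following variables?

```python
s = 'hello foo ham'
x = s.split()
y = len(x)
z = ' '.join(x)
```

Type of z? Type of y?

str.join() returns str; len() returns int

str, int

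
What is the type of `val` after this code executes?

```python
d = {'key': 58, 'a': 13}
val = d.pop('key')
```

dict.pop() returns the value (int)

int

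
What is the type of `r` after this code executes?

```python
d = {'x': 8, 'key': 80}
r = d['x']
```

Accessing dict[str, int] with key 'x' returns int value 8

int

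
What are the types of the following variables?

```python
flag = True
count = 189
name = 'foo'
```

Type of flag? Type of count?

flag is bool; count is int

bool, int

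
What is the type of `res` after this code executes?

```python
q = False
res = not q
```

'not' always returns bool

bool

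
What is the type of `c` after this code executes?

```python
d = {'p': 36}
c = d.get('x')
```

dict.get() returns None when key 'x' is not found and no default given

NoneType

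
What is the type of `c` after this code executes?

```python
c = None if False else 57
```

Ternary: condition is False, else branch (57) taken → int

int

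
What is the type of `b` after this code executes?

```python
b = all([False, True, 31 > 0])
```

all() returns bool

bool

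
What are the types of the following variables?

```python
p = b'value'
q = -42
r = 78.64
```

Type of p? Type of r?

p is bytes; r is float

bytes, float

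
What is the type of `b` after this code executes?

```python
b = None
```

None has type NoneType

NoneType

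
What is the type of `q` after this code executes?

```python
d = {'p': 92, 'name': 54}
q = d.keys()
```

.keys() returns a dict_keys view object

dict_keys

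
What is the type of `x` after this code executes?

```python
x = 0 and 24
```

'and' returns the first falsy value (0, which is int)

int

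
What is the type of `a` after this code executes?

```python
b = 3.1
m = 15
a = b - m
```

float - int returns float (3.1 - 15 = -11.9)

float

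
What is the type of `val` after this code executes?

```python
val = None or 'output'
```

'or' with None returns the other value ('output', str)

str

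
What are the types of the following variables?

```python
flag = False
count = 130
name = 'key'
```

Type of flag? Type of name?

flag is bool; name is str

bool, str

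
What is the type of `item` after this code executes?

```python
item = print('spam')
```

print() returns None

NoneType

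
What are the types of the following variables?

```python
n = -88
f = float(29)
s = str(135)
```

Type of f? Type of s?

f is float; s is str

float, str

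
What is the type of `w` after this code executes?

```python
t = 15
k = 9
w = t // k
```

int // int returns int (15 // 9 = 1)

int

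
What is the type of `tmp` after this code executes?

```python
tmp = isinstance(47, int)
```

isinstance() returns bool

bool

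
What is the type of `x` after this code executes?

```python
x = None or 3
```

'or' with None returns the other value (3, int)

int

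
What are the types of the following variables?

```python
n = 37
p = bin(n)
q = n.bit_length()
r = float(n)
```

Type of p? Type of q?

bin() returns str; int.bit_length() returns int

str, int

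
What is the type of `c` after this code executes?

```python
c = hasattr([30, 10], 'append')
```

hasattr() returns bool

bool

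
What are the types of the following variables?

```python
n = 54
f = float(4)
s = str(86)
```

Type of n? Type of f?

n is int; f is float

int, float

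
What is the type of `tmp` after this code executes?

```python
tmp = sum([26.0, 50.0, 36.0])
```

sum() of floats returns float

float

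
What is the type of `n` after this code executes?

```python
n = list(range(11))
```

list(range(...)) returns list

list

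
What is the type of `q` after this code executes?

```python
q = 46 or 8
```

'or' returns the first truthy value (46, which is int)

int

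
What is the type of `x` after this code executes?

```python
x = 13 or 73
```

'or' returns the first truthy value (13, which is int)

int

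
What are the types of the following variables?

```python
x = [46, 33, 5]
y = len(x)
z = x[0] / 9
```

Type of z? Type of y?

int / int returns float; len() returns int

float, int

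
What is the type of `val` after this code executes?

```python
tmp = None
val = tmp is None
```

'is' comparison returns bool

bool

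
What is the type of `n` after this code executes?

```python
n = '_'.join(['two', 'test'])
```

str.join() returns str

str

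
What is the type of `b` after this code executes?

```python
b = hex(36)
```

hex() returns str representation

str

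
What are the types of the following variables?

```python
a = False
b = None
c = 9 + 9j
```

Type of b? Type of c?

b is NoneType; c is complex

NoneType, complex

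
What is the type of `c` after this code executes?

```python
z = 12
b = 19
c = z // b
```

int // int returns int (12 // 19 = 0)

int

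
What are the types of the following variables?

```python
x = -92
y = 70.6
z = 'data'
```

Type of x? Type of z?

x is int; z is str

int, str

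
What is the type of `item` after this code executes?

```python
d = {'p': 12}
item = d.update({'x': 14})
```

dict.update() returns None

NoneType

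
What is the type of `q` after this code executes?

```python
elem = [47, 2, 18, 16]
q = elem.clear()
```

list.clear() returns None

NoneType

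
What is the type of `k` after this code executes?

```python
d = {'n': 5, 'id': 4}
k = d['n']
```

Accessing dict[str, int] with key 'n' returns int value 5

int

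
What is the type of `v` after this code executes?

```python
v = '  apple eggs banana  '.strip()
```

str.strip() returns str

str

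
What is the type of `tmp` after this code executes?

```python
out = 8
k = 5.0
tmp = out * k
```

int * float returns float (8 * 5.0 = 40.0)

float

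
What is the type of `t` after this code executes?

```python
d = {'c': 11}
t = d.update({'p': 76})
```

dict.update() returns None

NoneType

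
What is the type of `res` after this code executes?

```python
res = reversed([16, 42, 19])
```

reversed() on a list returns a list_reverseiterator

list_reverseiterator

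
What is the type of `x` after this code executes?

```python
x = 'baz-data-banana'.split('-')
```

str.split() returns list

list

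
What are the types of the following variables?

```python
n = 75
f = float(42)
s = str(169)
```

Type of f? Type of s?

f is float; s is str

float, str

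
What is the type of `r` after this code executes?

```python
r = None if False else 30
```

Ternary: condition is False, else branch (30) taken → int

int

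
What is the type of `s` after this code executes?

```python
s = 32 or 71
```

'or' returns the first truthy value (32, which is int)

int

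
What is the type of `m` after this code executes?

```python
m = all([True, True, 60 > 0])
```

all() returns bool

bool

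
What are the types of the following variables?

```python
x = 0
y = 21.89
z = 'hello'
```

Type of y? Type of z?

y is float; z is str

float, str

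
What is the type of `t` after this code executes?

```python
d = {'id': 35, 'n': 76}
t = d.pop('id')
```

dict.pop() returns the value (int)

int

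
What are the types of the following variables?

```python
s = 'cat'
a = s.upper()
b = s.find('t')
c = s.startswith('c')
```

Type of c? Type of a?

str.startswith() returns bool; str.upper() returns str

bool, str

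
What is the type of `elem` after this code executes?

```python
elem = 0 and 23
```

'and' returns the first falsy value (0, which is int)

int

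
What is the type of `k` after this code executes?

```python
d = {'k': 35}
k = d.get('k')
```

dict.get() returns the value (int) when key is found

int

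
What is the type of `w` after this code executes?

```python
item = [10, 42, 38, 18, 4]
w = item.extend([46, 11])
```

list.extend() returns None

NoneType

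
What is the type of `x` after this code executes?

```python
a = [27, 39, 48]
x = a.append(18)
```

list.append() returns None (mutates in place)

NoneType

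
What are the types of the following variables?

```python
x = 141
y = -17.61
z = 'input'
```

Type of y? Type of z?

y is float; z is str

float, str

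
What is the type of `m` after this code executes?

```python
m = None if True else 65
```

Ternary: condition is True, if branch (None) taken → NoneType

NoneType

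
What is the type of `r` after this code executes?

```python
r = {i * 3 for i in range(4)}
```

A set comprehension {expr for x in iterable} produces a set

set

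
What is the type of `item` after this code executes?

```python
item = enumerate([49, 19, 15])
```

enumerate() returns an enumerate iterator object

enumerate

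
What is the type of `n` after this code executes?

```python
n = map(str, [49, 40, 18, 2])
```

map() returns a map iterator object

map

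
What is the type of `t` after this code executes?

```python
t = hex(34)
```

hex() returns str representation

str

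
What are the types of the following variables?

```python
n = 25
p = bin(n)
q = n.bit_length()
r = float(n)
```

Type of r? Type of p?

float() returns float; bin() returns str

float, str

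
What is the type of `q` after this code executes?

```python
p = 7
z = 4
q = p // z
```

int // int returns int (7 // 4 = 1)

int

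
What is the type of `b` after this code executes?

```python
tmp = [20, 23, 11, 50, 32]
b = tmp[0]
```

Indexing a list of ints returns int (tmp[0] = 20)

int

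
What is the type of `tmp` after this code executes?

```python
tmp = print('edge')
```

print() returns None

NoneType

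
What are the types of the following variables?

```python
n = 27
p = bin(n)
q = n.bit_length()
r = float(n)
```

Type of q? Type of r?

int.bit_length() returns int; float() returns float

int, float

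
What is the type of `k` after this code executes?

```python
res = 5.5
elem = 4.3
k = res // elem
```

float // float returns float (floor division preserves float type)

float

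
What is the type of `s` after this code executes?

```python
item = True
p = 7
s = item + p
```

bool + int returns int (True is 1, so 1 + 7 = 8)

int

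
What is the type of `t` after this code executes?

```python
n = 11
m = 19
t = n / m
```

int / int always returns float in Python 3 (11 / 19 = 0.578947)

float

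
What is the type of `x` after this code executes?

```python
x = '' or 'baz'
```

'or' returns first truthy value ('baz', which is str)

str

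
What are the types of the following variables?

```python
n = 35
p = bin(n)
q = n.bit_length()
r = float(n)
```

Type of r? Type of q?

float() returns float; int.bit_length() returns int

float, int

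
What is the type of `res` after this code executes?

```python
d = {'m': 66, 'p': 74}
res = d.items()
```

dict.items() returns a dict_items view

dict_items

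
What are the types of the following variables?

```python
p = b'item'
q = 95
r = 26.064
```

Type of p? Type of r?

p is bytes; r is float

bytes, float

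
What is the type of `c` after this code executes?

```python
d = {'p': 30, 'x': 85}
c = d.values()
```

.values() returns a dict_values view object

dict_values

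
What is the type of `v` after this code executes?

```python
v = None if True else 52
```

Ternary: condition is True, if branch (None) taken → NoneType

NoneType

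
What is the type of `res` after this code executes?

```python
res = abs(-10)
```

abs() of int returns int

int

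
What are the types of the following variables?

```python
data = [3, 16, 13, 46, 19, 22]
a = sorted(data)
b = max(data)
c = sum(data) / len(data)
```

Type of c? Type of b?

int / int returns float; max of ints returns int

float, int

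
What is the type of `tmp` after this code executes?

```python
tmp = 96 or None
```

'or' returns first truthy value (96, int)

int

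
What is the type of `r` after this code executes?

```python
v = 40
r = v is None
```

'is' comparison returns bool

bool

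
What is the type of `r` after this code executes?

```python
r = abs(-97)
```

abs() of int returns int

int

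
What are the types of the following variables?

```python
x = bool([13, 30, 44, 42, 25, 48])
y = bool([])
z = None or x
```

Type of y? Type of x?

bool() returns bool; bool() returns bool

bool, bool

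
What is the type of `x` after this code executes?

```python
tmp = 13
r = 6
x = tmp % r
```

int % int returns int (13 % 6 = 1)

int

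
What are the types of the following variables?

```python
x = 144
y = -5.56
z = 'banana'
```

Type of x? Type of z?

x is int; z is str

int, str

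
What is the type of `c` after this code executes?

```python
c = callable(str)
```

callable() returns bool

bool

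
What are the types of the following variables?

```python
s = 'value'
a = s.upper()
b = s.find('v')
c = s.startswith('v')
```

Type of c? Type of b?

str.startswith() returns bool; str.find() returns int

bool, int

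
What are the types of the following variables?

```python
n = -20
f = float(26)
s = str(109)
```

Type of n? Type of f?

n is int; f is float

int, float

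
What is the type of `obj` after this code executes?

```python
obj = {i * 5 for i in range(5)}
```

A set comprehension {expr for x in iterable} produces a set

set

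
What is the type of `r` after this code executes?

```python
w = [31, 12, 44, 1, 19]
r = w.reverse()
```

list.reverse() returns None

NoneType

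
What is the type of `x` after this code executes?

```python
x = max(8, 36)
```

max() of ints returns int

int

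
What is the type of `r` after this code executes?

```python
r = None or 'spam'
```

'or' with None returns the other value ('spam', str)

str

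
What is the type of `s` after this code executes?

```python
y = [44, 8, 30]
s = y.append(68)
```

list.append() returns None (mutates in place)

NoneType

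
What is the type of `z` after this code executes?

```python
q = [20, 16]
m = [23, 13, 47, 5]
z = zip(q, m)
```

zip() returns a zip iterator object

zip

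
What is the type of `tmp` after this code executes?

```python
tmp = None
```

None has type NoneType

NoneType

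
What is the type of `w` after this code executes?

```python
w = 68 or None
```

'or' returns first truthy value (68, int)

int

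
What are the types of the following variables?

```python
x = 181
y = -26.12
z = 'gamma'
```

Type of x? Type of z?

x is int; z is str

int, str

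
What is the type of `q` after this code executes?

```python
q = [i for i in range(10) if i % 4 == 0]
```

A list comprehension [...] produces a list

list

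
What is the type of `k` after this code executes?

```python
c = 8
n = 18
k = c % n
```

int % int returns int (8 % 18 = 8)

int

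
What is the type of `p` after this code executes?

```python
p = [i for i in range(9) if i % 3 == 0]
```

A list comprehension [...] produces a list

list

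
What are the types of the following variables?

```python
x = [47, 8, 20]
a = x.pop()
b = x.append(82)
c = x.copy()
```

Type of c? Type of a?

list.copy() returns list; list.pop() returns the element (int)

list, int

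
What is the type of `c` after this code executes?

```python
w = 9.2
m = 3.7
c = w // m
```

float // float returns float (floor division preserves float type)

float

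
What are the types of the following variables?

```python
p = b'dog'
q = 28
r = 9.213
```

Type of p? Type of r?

p is bytes; r is float

bytes, float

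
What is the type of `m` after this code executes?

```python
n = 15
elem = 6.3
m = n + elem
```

int + float returns float (15 + 6.3 = 21.3)

float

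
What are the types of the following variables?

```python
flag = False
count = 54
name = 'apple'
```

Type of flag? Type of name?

flag is bool; name is str

bool, str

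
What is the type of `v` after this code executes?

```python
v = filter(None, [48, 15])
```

filter() returns a filter iterator object

filter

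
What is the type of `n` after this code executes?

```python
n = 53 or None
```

'or' returns first truthy value (53, int)

int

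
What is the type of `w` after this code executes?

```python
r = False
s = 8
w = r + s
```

bool + int returns int (False is 0, so 0 + 8 = 8)

int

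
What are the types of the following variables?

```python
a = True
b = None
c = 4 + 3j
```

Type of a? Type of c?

a is bool; c is complex

bool, complex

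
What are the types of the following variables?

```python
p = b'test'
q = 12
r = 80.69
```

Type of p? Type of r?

p is bytes; r is float

bytes, float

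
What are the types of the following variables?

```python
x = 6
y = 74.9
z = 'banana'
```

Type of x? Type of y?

x is int; y is float

int, float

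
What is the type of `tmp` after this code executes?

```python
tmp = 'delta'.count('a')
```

str.count() returns int

int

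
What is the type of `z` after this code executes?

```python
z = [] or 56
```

'or' returns first truthy value (56, which is int)

int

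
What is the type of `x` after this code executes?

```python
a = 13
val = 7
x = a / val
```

int / int always returns float in Python 3 (13 / 7 = 1.85714)

float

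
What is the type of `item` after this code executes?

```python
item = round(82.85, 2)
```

round() with ndigits arg returns float

float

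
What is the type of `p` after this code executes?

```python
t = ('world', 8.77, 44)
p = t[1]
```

Index 1 of tuple is 8.77 which is float

float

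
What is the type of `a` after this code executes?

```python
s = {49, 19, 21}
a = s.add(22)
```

set.add() returns None (mutates in place)

NoneType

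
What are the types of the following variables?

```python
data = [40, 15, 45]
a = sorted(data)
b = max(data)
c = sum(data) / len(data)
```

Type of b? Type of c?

max of ints returns int; int / int returns float

int, float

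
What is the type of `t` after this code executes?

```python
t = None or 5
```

'or' with None returns the other value (5, int)

int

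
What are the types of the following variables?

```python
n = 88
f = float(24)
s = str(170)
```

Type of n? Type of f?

n is int; f is float

int, float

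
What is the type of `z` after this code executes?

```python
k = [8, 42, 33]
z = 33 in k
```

'in' operator returns bool

bool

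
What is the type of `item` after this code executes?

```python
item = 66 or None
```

'or' returns first truthy value (66, int)

int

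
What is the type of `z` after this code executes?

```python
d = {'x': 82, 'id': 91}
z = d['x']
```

Accessing dict[str, int] with key 'x' returns int value 82

int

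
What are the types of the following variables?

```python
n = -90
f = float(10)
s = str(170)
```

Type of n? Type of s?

n is int; s is str

int, str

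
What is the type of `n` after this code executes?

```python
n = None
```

None has type NoneType

NoneType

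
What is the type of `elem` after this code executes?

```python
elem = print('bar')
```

print() returns None

NoneType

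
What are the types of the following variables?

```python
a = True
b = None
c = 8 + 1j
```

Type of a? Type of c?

a is bool; c is complex

bool, complex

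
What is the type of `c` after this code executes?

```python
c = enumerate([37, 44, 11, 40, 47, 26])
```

enumerate() returns an enumerate iterator object

enumerate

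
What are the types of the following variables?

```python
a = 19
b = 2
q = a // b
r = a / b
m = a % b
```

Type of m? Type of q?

int % int returns int; int // int returns int

int, int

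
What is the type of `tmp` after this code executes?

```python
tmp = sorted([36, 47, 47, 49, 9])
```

sorted() always returns list

list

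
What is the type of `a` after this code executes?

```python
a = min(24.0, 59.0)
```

min() of floats returns float

float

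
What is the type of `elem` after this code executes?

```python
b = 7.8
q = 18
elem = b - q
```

float - int returns float (7.8 - 18 = -10.2)

float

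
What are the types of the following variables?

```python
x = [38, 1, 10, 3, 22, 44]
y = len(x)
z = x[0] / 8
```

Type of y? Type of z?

len() returns int; int / int returns float

int, float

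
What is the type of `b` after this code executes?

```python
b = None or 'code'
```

'or' with None returns the other value ('code', str)

str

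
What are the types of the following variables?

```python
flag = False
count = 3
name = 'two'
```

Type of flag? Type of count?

flag is bool; count is int

bool, int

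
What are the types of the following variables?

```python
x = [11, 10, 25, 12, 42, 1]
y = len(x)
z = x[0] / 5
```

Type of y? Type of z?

len() returns int; int / int returns float

int, float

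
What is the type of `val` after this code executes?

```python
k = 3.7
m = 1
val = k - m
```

float - int returns float (3.7 - 1 = 2.7)

float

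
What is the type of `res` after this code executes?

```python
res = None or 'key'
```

'or' with None returns the other value ('key', str)

str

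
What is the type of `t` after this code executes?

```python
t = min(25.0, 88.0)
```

min() of floats returns float

float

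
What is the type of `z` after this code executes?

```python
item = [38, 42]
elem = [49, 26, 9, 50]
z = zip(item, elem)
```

zip() returns a zip iterator object

zip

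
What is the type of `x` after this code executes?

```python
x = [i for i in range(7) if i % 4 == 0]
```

A list comprehension [...] produces a list

list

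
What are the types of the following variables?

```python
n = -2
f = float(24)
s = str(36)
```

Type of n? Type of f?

n is int; f is float

int, float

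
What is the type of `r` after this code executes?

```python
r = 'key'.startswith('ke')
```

str.startswith() returns bool

bool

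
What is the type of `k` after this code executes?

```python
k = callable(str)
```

callable() returns bool

bool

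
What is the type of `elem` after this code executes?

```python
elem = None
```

None has type NoneType

NoneType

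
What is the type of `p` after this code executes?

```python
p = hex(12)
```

hex() returns str representation

str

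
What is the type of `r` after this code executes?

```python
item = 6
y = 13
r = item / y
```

int / int always returns float in Python 3 (6 / 13 = 0.461538)

float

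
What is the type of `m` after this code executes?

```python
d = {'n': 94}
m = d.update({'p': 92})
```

dict.update() returns None

NoneType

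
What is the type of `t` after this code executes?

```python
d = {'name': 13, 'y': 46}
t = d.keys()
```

.keys() returns a dict_keys view object

dict_keys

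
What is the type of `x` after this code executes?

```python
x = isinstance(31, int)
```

isinstance() returns bool

bool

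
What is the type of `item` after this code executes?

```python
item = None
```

None has type NoneType

NoneType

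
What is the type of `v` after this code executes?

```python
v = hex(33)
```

hex() returns str representation

str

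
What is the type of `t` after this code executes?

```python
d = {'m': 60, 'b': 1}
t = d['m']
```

Accessing dict[str, int] with key 'm' returns int value 60

int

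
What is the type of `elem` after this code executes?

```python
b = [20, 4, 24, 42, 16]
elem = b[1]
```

Indexing a list of ints returns int (b[1] = 4)

int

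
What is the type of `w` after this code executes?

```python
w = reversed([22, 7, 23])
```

reversed() on a list returns a list_reverseiterator

list_reverseiterator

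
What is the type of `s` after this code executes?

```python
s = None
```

None has type NoneType

NoneType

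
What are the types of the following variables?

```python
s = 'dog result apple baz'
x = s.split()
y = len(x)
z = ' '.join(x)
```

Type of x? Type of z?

str.split() returns list; str.join() returns str

list, str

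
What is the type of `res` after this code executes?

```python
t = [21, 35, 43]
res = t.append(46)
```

list.append() returns None (mutates in place)

NoneType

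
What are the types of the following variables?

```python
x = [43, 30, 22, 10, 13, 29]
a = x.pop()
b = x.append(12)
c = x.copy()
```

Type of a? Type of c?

list.pop() returns the element (int); list.copy() returns list

int, list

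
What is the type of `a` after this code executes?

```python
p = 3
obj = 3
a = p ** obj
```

int ** positive int returns int (3 ** 3 = 27)

int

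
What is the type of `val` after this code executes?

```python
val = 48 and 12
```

'and' returns the last value when all truthy (12, which is int)

int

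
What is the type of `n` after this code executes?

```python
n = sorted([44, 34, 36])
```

sorted() always returns list

list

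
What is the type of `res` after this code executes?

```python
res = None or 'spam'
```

'or' with None returns the other value ('spam', str)

str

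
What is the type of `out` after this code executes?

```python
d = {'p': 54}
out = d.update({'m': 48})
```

dict.update() returns None

NoneType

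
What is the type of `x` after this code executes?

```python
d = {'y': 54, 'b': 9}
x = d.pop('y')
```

dict.pop() returns the value (int)

int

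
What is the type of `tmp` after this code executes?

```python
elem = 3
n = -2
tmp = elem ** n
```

int ** negative int returns float

float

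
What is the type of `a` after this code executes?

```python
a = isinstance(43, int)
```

isinstance() returns bool

bool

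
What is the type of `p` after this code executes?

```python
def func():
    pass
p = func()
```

A function with no return statement returns None

NoneType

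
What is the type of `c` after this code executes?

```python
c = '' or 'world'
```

'or' returns first truthy value ('world', which is str)

str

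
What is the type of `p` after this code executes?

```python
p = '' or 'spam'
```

'or' returns first truthy value ('spam', which is str)

str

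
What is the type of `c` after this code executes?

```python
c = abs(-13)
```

abs() of int returns int

int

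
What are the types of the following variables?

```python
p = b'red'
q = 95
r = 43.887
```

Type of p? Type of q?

p is bytes; q is int

bytes, int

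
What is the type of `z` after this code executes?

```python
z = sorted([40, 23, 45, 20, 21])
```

sorted() always returns list

list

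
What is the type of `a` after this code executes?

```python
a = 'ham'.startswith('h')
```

str.startswith() returns bool

bool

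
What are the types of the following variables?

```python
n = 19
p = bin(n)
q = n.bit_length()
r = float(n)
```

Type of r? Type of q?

float() returns float; int.bit_length() returns int

float, int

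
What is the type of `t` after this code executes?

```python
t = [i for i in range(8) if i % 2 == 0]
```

A list comprehension [...] produces a list

list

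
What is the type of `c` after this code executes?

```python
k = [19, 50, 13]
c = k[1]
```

Indexing a list of ints returns int (k[1] = 50)

int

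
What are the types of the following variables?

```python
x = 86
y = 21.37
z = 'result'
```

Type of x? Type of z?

x is int; z is str

int, str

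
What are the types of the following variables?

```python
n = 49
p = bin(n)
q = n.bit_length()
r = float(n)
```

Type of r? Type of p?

float() returns float; bin() returns str

float, str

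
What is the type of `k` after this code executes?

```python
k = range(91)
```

range() returns a range object

range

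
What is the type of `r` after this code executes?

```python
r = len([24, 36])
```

len() always returns int

int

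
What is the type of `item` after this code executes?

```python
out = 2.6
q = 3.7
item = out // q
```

float // float returns float (floor division preserves float type)

float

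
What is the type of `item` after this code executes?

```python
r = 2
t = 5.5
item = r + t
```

int + float returns float (2 + 5.5 = 7.5)

float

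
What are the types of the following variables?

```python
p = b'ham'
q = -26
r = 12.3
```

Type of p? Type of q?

p is bytes; q is int

bytes, int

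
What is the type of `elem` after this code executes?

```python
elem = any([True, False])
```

any() returns bool

bool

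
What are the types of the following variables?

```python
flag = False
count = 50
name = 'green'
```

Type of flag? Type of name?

flag is bool; name is str

bool, str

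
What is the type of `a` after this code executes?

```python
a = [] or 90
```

'or' returns first truthy value (90, which is int)

int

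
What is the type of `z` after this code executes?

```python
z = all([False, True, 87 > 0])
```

all() returns bool

bool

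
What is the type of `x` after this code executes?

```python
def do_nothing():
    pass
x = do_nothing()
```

A function with no return statement returns None

NoneType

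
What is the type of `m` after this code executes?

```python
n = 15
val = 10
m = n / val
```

int / int always returns float in Python 3 (15 / 10 = 1.5)

float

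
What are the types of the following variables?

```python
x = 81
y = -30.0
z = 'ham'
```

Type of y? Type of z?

y is float; z is str

float, str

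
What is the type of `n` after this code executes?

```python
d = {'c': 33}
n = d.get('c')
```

dict.get() returns the value (int) when key is found

int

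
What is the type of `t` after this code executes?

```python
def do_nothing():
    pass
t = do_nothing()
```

A function with no return statement returns None

NoneType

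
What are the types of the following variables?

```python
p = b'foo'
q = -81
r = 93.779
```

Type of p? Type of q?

p is bytes; q is int

bytes, int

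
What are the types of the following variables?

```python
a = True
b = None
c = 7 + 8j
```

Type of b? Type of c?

b is NoneType; c is complex

NoneType, complex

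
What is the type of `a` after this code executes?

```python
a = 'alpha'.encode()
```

str.encode() returns bytes

bytes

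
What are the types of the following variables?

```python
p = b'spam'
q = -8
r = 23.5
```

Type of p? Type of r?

p is bytes; r is float

bytes, float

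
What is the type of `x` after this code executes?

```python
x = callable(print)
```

callable() returns bool

bool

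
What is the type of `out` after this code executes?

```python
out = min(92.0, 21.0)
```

min() of floats returns float

float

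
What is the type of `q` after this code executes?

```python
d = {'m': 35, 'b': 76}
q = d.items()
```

dict.items() returns a dict_items view

dict_items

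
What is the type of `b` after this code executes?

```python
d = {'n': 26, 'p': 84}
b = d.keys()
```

.keys() returns a dict_keys view object

dict_keys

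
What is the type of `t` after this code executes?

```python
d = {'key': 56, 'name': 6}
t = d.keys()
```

.keys() returns a dict_keys view object

dict_keys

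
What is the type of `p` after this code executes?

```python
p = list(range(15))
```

list(range(...)) returns list

list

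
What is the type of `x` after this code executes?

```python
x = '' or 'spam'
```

'or' returns first truthy value ('spam', which is str)

str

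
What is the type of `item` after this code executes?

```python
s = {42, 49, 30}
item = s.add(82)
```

set.add() returns None (mutates in place)

NoneType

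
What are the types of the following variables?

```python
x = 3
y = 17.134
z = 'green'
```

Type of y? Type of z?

y is float; z is str

float, str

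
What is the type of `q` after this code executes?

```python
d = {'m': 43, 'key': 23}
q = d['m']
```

Accessing dict[str, int] with key 'm' returns int value 43

int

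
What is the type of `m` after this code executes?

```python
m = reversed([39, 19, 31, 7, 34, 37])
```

reversed() on a list returns a list_reverseiterator

list_reverseiterator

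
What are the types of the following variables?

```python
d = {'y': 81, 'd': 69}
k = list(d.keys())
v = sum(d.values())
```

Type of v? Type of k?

sum of int values returns int; list(...) returns list

int, list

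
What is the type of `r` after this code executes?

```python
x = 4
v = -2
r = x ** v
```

int ** negative int returns float

float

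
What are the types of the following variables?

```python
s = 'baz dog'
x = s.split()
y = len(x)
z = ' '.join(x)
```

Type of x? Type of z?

str.split() returns list; str.join() returns str

list, str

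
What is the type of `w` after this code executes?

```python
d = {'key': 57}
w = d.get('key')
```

dict.get() returns the value (int) when key is found

int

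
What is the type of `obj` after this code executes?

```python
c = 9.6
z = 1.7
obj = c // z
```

float // float returns float (floor division preserves float type)

float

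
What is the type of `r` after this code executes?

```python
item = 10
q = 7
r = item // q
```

int // int returns int (10 // 7 = 1)

int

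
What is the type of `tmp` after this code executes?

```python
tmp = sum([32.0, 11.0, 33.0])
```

sum() of floats returns float

float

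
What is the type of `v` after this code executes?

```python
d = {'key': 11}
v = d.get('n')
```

dict.get() returns None when key 'n' is not found and no default given

NoneType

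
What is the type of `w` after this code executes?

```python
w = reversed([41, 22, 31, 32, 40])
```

reversed() on a list returns a list_reverseiterator

list_reverseiterator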